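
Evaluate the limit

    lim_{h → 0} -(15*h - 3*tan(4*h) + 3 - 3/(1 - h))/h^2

3

Substitution gives 0/0 (the numerator vanishes to order 2).
Expand each term to order h^2: the coefficient of h^2 in -3·1/(1 - h) is -3 and in -3·tan(4h) is 0.
Lower-order terms cancel with the polynomial part, so the numerator is (-3)·h^2 + o(h^2), and the limit is (-3)/(-1) = 3.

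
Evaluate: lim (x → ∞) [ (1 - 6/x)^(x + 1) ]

e^(-6)

Let L be the limit and take ln: ln L = lim (x + 1)·ln(1 - 6/x) = lim (x + 1)·(-6/x + O(1/x²)) = -6.
Hence L = e^(-6).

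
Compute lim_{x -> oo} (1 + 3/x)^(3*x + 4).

The base → 1 and the exponent → ∞: a 1^∞ form.
Take logarithms: (3x + 4)·ln(1 + 3/x). Since ln(1+u) ~ u for small u, this behaves like (3x)·(3/x) → 9.
So the limit is e^(9).

e^(9)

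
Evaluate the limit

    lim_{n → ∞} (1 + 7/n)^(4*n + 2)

Let L be the limit and take ln: ln L = lim (4n + 2)·ln(1 + 7/n) = lim (4n + 2)·(7/n + O(1/n²)) = 28.
Hence L = e^(28).

e^(28)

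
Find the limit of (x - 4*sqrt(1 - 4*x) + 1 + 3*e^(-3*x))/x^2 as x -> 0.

Substitution gives 0/0; apply L'Hôpital's rule 2 times.
After differentiating numerator and denominator 2 times the quotient is (27*e^(-3*x) + 16/(1 - 4*x)^(3/2))/(2); at x = 0 this is 43/2.

43/2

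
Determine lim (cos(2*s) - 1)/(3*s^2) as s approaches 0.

-2/3

Direct substitution gives 0/0.
Apply L'Hôpital: lim (-2*sin(2*s))/(6*s), still 0/0.
After 2 applications of L'Hôpital's rule the quotient is (-4*cos(2*s))/(6); substituting s = 0 gives -2/3.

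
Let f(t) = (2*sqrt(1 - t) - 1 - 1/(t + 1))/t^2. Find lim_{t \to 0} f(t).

-5/4

Substitution gives 0/0; apply L'Hôpital's rule 2 times.
After differentiating numerator and denominator 2 times the quotient is (-2/(t + 1)^3 - 1/(2*(1 - t)^(3/2)))/(2); at t = 0 this is -5/4.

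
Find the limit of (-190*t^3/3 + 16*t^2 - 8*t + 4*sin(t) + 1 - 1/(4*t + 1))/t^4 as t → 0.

Substitution gives 0/0; apply L'Hôpital's rule 4 times.
After differentiating numerator and denominator 4 times the quotient is (4*sin(t) - 6144/(4*t + 1)^5)/(24); at t = 0 this is -256.

-256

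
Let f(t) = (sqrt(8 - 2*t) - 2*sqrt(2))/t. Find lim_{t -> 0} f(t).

Substitution gives 0/0. Multiply numerator and denominator by the conjugate √(8 - 2t) + √8.
The numerator becomes (8 - 2t) − 8 = -2t, so the expression simplifies to -2/(√(8 - 2t) + √8).
Letting t → 0 gives -2/(2√8) = -√(2)/4.

-√(2)/4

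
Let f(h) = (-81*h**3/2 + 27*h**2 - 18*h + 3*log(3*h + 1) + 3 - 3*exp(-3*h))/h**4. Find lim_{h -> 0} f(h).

Substitution gives 0/0 (the numerator vanishes to order 4).
Expand each term to order h^4: the coefficient of h^4 in -3·e^(-3h) is -81/8 and in 3·ln(1 + 3h) is -243/4.
Lower-order terms cancel with the polynomial part, so the numerator is (-567/8)·h^4 + o(h^4), and the limit is (-567/8)/(1) = -567/8.

-567/8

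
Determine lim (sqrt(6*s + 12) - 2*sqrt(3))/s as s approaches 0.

√(3)/2

Substitution gives 0/0. Multiply numerator and denominator by the conjugate √(12 + 6s) + √12.
The numerator becomes (12 + 6s) − 12 = 6s, so the expression simplifies to 6/(√(12 + 6s) + √12).
Letting s → 0 gives 6/(2√12) = √(3)/2.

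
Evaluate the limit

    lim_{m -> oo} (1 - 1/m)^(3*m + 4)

e^(-3)

The base → 1 and the exponent → ∞: a 1^∞ form.
Take logarithms: (3m + 4)·ln(1 - 1/m). Since ln(1+u) ~ u for small u, this behaves like (3m)·(-1/m) → -3.
So the limit is e^(-3).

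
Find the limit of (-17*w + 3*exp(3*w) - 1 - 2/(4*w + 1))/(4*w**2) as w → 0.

Substitution gives 0/0; apply L'Hôpital's rule 2 times.
After differentiating numerator and denominator 2 times the quotient is (27*e^(3*w) - 64/(4*w + 1)^3)/(8); at w = 0 this is -37/8.

-37/8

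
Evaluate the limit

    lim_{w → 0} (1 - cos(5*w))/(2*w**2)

Substitution gives 0/0.
Use (1 − cos u)/u² → 1/2 with u = 5w: the limit is 5²/(2·2) = 25/4.

25/4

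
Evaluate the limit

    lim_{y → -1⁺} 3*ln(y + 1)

-∞

As y → -1⁺, y + 1 → 0⁺ and ln(y + 1) → −∞.
Multiplying by 3 gives -∞.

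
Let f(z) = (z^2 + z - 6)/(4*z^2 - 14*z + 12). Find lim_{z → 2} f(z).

At z = 2 both the top and bottom vanish — a removable singularity. Factoring out (z - 2) from each leaves (z + 3)/(4*z - 6), which at z = 2 equals 5/2.

5/2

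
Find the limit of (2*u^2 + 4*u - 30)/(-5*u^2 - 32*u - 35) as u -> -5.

At u = -5 both the top and bottom vanish — a removable singularity. Factoring out (u + 5) from each leaves (2*u - 6)/(-5*u - 7), which at u = -5 equals -8/9.

-8/9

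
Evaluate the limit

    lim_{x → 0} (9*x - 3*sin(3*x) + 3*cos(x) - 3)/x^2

Substitution gives 0/0 (the numerator vanishes to order 2).
Expand each term to order x^2: the coefficient of x^2 in -3·sin(3x) is 0 and in 3·cos(x) is -3/2.
Lower-order terms cancel with the polynomial part, so the numerator is (-3/2)·x^2 + o(x^2), and the limit is (-3/2)/(1) = -3/2.

-3/2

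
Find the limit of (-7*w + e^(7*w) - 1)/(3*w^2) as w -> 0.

Direct substitution gives 0/0.
Apply L'Hôpital: lim (7*e^(7*w) - 7)/(6*w), still 0/0.
After 2 applications of L'Hôpital's rule the quotient is (49*e^(7*w))/(6); substituting w = 0 gives 49/6.

49/6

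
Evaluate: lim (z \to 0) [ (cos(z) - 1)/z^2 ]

Direct substitution gives 0/0.
Apply L'Hôpital: lim (-sin(z))/(2*z), still 0/0.
After 2 applications of L'Hôpital's rule the quotient is (-cos(z))/(2); substituting z = 0 gives -1/2.

-1/2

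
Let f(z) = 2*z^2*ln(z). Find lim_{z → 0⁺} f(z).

This is a 0·(−∞) form. Rewrite as 2·ln(z) / z^(−2) and apply L'Hôpital:
the derivative quotient is 2·(1/z) / (−2·z^(−3)) = (-2/2)·z^2 → 0.

0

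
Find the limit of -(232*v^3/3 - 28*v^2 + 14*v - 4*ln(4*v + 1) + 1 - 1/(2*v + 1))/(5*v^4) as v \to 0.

Substitution gives 0/0; apply L'Hôpital's rule 4 times.
After differentiating numerator and denominator 4 times the quotient is (6144/(4*v + 1)^4 - 384/(2*v + 1)^5)/(-120); at v = 0 this is -48.

-48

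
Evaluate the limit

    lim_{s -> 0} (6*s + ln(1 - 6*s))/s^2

Direct substitution gives 0/0.
Apply L'Hôpital: lim (6 - 6/(1 - 6*s))/(2*s), still 0/0.
After 2 applications of L'Hôpital's rule the quotient is (-36/(1 - 6*s)^2)/(2); substituting s = 0 gives -18.

-18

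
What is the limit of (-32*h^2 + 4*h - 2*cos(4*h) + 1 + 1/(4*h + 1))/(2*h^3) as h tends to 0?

-32

Substitution gives 0/0 (the numerator vanishes to order 3).
Expand each term to order h^3: the coefficient of h^3 in -2·cos(4h) is 0 and in 1/(1 + 4h) is -64.
Lower-order terms cancel with the polynomial part, so the numerator is (-64)·h^3 + o(h^3), and the limit is (-64)/(2) = -32.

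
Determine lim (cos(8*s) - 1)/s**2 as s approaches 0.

-32

Direct substitution gives 0/0.
Apply L'Hôpital: lim (-8*sin(8*s))/(2*s), still 0/0.
After 2 applications of L'Hôpital's rule the quotient is (-64*cos(8*s))/(2); substituting s = 0 gives -32.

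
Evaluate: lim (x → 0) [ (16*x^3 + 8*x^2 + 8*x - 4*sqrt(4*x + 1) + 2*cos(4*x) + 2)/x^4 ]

Substitution gives 0/0; apply L'Hôpital's rule 4 times.
After differentiating numerator and denominator 4 times the quotient is (512*cos(4*x) + 960/(4*x + 1)^(7/2))/(24); at x = 0 this is 184/3.

184/3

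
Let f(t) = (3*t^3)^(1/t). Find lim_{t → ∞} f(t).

Base → ∞ and exponent → 0: an ∞^0 form.
Take logs: (1/t)·ln(3·t^3) = (ln 3 + 3·ln t)/t → 0.
So the limit is e^0 = 1.

1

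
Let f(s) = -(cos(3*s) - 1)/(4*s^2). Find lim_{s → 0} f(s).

Direct substitution gives 0/0.
Apply L'Hôpital: lim (-3*sin(3*s))/(-8*s), still 0/0.
After 2 applications of L'Hôpital's rule the quotient is (-9*cos(3*s))/(-8); substituting s = 0 gives 9/8.

9/8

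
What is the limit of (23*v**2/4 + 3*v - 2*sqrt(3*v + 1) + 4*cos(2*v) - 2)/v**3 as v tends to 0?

-27/8

Substitution gives 0/0; apply L'Hôpital's rule 3 times.
After differentiating numerator and denominator 3 times the quotient is (32*sin(2*v) - 81/(4*(3*v + 1)^(5/2)))/(6); at v = 0 this is -27/8.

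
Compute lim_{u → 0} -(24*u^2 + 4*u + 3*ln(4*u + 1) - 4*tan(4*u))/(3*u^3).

64/9

Substitution gives 0/0; apply L'Hôpital's rule 3 times.
After differentiating numerator and denominator 3 times the quotient is (-1024*tan(4*u)^2/cos(4*u)^2 - 512/cos(4*u)^4 + 384/(4*u + 1)^3)/(-18); at u = 0 this is 64/9.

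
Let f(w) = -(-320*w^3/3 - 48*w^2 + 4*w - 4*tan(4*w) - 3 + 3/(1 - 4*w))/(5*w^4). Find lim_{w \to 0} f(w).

-768/5

Substitution gives 0/0 (the numerator vanishes to order 4).
Expand each term to order w^4: the coefficient of w^4 in 3·1/(1 - 4w) is 768 and in -4·tan(4w) is 0.
Lower-order terms cancel with the polynomial part, so the numerator is (768)·w^4 + o(w^4), and the limit is (768)/(-5) = -768/5.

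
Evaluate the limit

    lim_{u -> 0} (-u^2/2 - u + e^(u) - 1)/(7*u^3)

Direct substitution gives 0/0.
Apply L'Hôpital: lim (-u + e^(u) - 1)/(21*u^2), still 0/0.
Apply L'Hôpital: lim (e^(u) - 1)/(42*u), still 0/0.
After 3 applications of L'Hôpital's rule the quotient is (e^(u))/(42); substituting u = 0 gives 1/42.

1/42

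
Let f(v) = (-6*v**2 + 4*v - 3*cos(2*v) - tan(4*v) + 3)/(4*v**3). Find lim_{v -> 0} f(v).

-16/3

Substitution gives 0/0; apply L'Hôpital's rule 3 times.
After differentiating numerator and denominator 3 times the quotient is (-24*sin(2*v) - 384*tan(4*v)^4 - 512*tan(4*v)^2 - 128)/(24); at v = 0 this is -16/3.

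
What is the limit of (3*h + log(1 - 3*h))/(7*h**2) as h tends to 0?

-9/14

Direct substitution gives 0/0.
Apply L'Hôpital: lim (3 - 3/(1 - 3*h))/(14*h), still 0/0.
After 2 applications of L'Hôpital's rule the quotient is (-9/(1 - 3*h)^2)/(14); substituting h = 0 gives -9/14.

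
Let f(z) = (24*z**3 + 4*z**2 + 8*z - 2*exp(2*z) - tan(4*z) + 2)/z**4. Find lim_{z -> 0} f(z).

-4/3

Substitution gives 0/0 (the numerator vanishes to order 4).
Expand each term to order z^4: the coefficient of z^4 in -2·e^(2z) is -4/3 and in −tan(4z) is 0.
Lower-order terms cancel with the polynomial part, so the numerator is (-4/3)·z^4 + o(z^4), and the limit is (-4/3)/(1) = -4/3.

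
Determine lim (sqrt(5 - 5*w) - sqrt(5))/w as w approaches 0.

-√(5)/2

A 0/0 form; rationalise with √(5 - 5w) + √5. This collapses the numerator to -5w, leaving -5/(√(5 - 5w) + √5) → -5/(2√5) = -√(5)/2.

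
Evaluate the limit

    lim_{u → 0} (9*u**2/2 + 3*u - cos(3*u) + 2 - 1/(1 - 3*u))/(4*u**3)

-27/4

Substitution gives 0/0 (the numerator vanishes to order 3).
Expand each term to order u^3: the coefficient of u^3 in −cos(3u) is 0 and in −1/(1 - 3u) is -27.
Lower-order terms cancel with the polynomial part, so the numerator is (-27)·u^3 + o(u^3), and the limit is (-27)/(4) = -27/4.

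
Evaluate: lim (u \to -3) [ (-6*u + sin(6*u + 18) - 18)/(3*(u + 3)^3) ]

-12

Direct substitution gives 0/0.
Apply L'Hôpital: lim (6*cos(6*u + 18) - 6)/(9*(u + 3)^2), still 0/0.
Apply L'Hôpital: lim (-36*sin(6*u + 18))/(18*u + 54), still 0/0.
After 3 applications of L'Hôpital's rule the quotient is (-216*cos(6*u + 18))/(18); substituting u = -3 gives -12.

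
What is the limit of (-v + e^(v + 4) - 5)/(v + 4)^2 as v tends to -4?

1/2

Direct substitution gives 0/0.
Apply L'Hôpital: lim (e^(v + 4) - 1)/(2*v + 8), still 0/0.
After 2 applications of L'Hôpital's rule the quotient is (e^(v + 4))/(2); substituting v = -4 gives 1/2.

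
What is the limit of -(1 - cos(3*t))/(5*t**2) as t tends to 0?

-9/10

Substitution gives 0/0.
Use (1 − cos u)/u² → 1/2 with u = 3t: the limit is 3²/(2·(-5)) = -9/10.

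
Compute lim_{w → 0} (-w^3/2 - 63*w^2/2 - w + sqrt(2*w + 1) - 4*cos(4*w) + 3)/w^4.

-1039/24

Substitution gives 0/0; apply L'Hôpital's rule 4 times.
After differentiating numerator and denominator 4 times the quotient is (-1024*cos(4*w) - 15/(2*w + 1)^(7/2))/(24); at w = 0 this is -1039/24.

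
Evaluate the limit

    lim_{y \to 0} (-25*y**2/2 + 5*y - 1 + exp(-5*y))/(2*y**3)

-125/12

Direct substitution gives 0/0.
Apply L'Hôpital: lim (-25*y + 5 - 5*e^(-5*y))/(6*y^2), still 0/0.
Apply L'Hôpital: lim (-25 + 25*e^(-5*y))/(12*y), still 0/0.
After 3 applications of L'Hôpital's rule the quotient is (-125*e^(-5*y))/(12); substituting y = 0 gives -125/12.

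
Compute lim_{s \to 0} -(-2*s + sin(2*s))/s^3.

Direct substitution gives 0/0.
Apply L'Hôpital: lim (2*cos(2*s) - 2)/(-3*s^2), still 0/0.
Apply L'Hôpital: lim (-4*sin(2*s))/(-6*s), still 0/0.
After 3 applications of L'Hôpital's rule the quotient is (-8*cos(2*s))/(-6); substituting s = 0 gives 4/3.

4/3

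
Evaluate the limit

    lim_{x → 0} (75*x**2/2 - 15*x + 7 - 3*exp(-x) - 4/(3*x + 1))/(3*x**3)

Substitution gives 0/0 (the numerator vanishes to order 3).
Expand each term to order x^3: the coefficient of x^3 in -4·1/(1 + 3x) is 108 and in -3·e^(-x) is 1/2.
Lower-order terms cancel with the polynomial part, so the numerator is (217/2)·x^3 + o(x^3), and the limit is (217/2)/(3) = 217/6.

217/6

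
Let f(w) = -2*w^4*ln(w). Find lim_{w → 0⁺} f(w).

0

This is a 0·(−∞) form. Rewrite as -2·ln(w) / w^(−4) and apply L'Hôpital:
the derivative quotient is -2·(1/w) / (−4·w^(−5)) = (2/4)·w^4 → 0.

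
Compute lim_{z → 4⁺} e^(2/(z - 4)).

∞

As z → 4⁺, 2/(z - 4) → +∞, so e^(2/(z - 4)) → ∞.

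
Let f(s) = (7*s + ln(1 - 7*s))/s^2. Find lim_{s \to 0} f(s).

Direct substitution gives 0/0.
Apply L'Hôpital: lim (7 - 7/(1 - 7*s))/(2*s), still 0/0.
After 2 applications of L'Hôpital's rule the quotient is (-49/(1 - 7*s)^2)/(2); substituting s = 0 gives -49/2.

-49/2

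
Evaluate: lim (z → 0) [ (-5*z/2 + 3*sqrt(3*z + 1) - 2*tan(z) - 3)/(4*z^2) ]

Substitution gives 0/0 (the numerator vanishes to order 2).
Expand each term to order z^2: the coefficient of z^2 in -2·tan(z) is 0 and in 3·√(1 + 3z) is -27/8.
Lower-order terms cancel with the polynomial part, so the numerator is (-27/8)·z^2 + o(z^2), and the limit is (-27/8)/(4) = -27/32.

-27/32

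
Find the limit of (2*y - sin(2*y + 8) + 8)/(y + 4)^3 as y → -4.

Direct substitution gives 0/0.
Apply L'Hôpital: lim (2 - 2*cos(2*y + 8))/(3*(y + 4)^2), still 0/0.
Apply L'Hôpital: lim (4*sin(2*y + 8))/(6*y + 24), still 0/0.
After 3 applications of L'Hôpital's rule the quotient is (8*cos(2*y + 8))/(6); substituting y = -4 gives 4/3.

4/3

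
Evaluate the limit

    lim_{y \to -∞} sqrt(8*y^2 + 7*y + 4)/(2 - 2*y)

For large |y|, √(8*y^2 + 7*y + 4) ≈ √8·|y| and the denominator ≈ -2y.
Since y → −∞, |y| = −y, giving −√8/(-2) = √(2).

√(2)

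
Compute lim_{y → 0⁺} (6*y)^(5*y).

Base → 0⁺ and exponent → 0⁺: a 0^0 form.
Take logs: 5y·ln(6y). This is 0·(−∞); rewriting as ln(6y)/(1/(5y)) and applying L'Hôpital gives 0.
Hence the limit is e^0 = 1.

1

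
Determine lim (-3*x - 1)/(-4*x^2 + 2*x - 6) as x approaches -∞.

The denominator has degree 2 and the numerator degree 1. Dividing numerator and denominator by x^2 sends every term to 0 except the leading denominator term, so the limit is 0.

0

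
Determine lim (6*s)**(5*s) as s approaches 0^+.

Base → 0⁺ and exponent → 0⁺: a 0^0 form.
Take logs: 5s·ln(6s). This is 0·(−∞); rewriting as ln(6s)/(1/(5s)) and applying L'Hôpital gives 0.
Hence the limit is e^0 = 1.

1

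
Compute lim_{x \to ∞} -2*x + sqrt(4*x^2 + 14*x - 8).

7/2

An ∞ − ∞ form. Rationalising with the conjugate, the difference becomes (14x - 8) / (√(4*x^2 + 14*x - 8) + 2x).
For large x the denominator behaves like 2·2x, so the quotient tends to 14/4 = 7/2.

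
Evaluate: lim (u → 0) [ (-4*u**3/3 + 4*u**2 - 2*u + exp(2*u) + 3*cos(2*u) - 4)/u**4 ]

8/3

Substitution gives 0/0 (the numerator vanishes to order 4).
Expand each term to order u^4: the coefficient of u^4 in e^(2u) is 2/3 and in 3·cos(2u) is 2.
Lower-order terms cancel with the polynomial part, so the numerator is (8/3)·u^4 + o(u^4), and the limit is (8/3)/(1) = 8/3.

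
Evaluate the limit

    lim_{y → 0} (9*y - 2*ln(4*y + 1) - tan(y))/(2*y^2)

Substitution gives 0/0 (the numerator vanishes to order 2).
Expand each term to order y^2: the coefficient of y^2 in -2·ln(1 + 4y) is 16 and in −tan(y) is 0.
Lower-order terms cancel with the polynomial part, so the numerator is (16)·y^2 + o(y^2), and the limit is (16)/(2) = 8.

8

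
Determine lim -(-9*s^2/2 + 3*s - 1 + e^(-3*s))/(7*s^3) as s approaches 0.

Direct substitution gives 0/0.
Apply L'Hôpital: lim (-9*s + 3 - 3*e^(-3*s))/(-21*s^2), still 0/0.
Apply L'Hôpital: lim (-9 + 9*e^(-3*s))/(-42*s), still 0/0.
After 3 applications of L'Hôpital's rule the quotient is (-27*e^(-3*s))/(-42); substituting s = 0 gives 9/14.

9/14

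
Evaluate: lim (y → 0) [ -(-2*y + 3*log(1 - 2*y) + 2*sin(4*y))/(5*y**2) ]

Substitution gives 0/0 (the numerator vanishes to order 2).
Expand each term to order y^2: the coefficient of y^2 in 3·ln(1 - 2y) is -6 and in 2·sin(4y) is 0.
Lower-order terms cancel with the polynomial part, so the numerator is (-6)·y^2 + o(y^2), and the limit is (-6)/(-5) = 6/5.

6/5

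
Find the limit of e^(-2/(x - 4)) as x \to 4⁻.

∞

As x → 4⁻, -2/(x - 4) → +∞, so e^(-2/(x - 4)) → ∞.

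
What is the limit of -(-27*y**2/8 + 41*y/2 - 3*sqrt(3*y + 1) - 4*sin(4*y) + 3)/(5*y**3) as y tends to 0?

-361/48

Substitution gives 0/0 (the numerator vanishes to order 3).
Expand each term to order y^3: the coefficient of y^3 in -4·sin(4y) is 128/3 and in -3·√(1 + 3y) is -81/16.
Lower-order terms cancel with the polynomial part, so the numerator is (1805/48)·y^3 + o(y^3), and the limit is (1805/48)/(-5) = -361/48.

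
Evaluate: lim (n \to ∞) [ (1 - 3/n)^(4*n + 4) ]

Write it as [(1 - 3/n)^n]^(4) · (1 - 3/n)^(4). The bracketed term tends to e^(-3) and the second factor to 1, so the limit is e^(-12).

e^(-12)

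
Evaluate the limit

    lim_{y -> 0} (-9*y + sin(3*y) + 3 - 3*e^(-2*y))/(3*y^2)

Substitution gives 0/0 (the numerator vanishes to order 2).
Expand each term to order y^2: the coefficient of y^2 in sin(3y) is 0 and in -3·e^(-2y) is -6.
Lower-order terms cancel with the polynomial part, so the numerator is (-6)·y^2 + o(y^2), and the limit is (-6)/(3) = -2.

-2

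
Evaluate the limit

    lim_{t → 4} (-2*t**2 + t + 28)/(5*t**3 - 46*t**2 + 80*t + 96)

5/16

At t = 4 both the top and bottom vanish — a removable singularity. Factoring out (t - 4) from each leaves (-2*t - 7)/(5*t^2 - 26*t - 24), which at t = 4 equals 5/16.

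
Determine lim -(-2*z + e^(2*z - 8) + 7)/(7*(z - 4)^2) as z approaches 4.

-2/7

Direct substitution gives 0/0.
Apply L'Hôpital: lim (2*e^(2*z - 8) - 2)/(56 - 14*z), still 0/0.
After 2 applications of L'Hôpital's rule the quotient is (4*e^(2*z - 8))/(-14); substituting z = 4 gives -2/7.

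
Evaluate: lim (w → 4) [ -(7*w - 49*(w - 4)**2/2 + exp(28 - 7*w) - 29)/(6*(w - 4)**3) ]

343/36

Direct substitution gives 0/0.
Apply L'Hôpital: lim (-49*w - 7*e^(28 - 7*w) + 203)/(-18*(w - 4)^2), still 0/0.
Apply L'Hôpital: lim (49*e^(28 - 7*w) - 49)/(144 - 36*w), still 0/0.
After 3 applications of L'Hôpital's rule the quotient is (-343*e^(28 - 7*w))/(-36); substituting w = 4 gives 343/36.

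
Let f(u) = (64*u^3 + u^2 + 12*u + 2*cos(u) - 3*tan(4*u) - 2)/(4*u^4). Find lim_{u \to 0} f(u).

1/48

Substitution gives 0/0 (the numerator vanishes to order 4).
Expand each term to order u^4: the coefficient of u^4 in 2·cos(u) is 1/12 and in -3·tan(4u) is 0.
Lower-order terms cancel with the polynomial part, so the numerator is (1/12)·u^4 + o(u^4), and the limit is (1/12)/(4) = 1/48.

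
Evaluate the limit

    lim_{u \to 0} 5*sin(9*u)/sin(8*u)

45/8

Substitution gives 0/0.
Divide numerator and denominator by u: sin(9u)/u → 9 and sin(8u)/u → 8, so the limit is 5·9/8 = 45/8.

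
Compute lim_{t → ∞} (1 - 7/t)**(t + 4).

Write it as [(1 - 7/t)^t]^(1) · (1 - 7/t)^(4). The bracketed term tends to e^(-7) and the second factor to 1, so the limit is e^(-7).

e^(-7)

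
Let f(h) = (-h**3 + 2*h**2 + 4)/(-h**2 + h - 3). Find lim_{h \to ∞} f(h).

The numerator has higher degree (3 > 2); the quotient behaves like (-1/(-1))·h^1 for large |h|.
As h → +∞ this diverges to ∞.

∞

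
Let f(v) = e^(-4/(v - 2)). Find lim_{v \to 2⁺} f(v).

As v → 2⁺, -4/(v - 2) → −∞, so e^(-4/(v - 2)) → 0.

0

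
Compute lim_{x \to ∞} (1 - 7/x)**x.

e^(-7)

Write it as [(1 - 7/x)^x]^(1) · (1 - 7/x)^(0). The bracketed term tends to e^(-7) and the second factor to 1, so the limit is e^(-7).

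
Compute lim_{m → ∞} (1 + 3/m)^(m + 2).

Write it as [(1 + 3/m)^m]^(1) · (1 + 3/m)^(2). The bracketed term tends to e^(3) and the second factor to 1, so the limit is e^(3).

e^(3)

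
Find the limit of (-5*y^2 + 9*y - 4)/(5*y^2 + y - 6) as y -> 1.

-1/11

Direct substitution gives 0/0, so factor. Both numerator and denominator have (y - 1) as a factor.
After cancelling, the expression reduces to (4 - 5*y)/(5*y + 6).
Substituting y = 1 gives -1/11.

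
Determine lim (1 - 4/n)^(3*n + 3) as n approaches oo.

Write it as [(1 - 4/n)^n]^(3) · (1 - 4/n)^(3). The bracketed term tends to e^(-4) and the second factor to 1, so the limit is e^(-12).

e^(-12)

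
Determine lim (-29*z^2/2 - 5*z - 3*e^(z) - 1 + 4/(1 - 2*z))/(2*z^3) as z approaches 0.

63/4

Substitution gives 0/0; apply L'Hôpital's rule 3 times.
After differentiating numerator and denominator 3 times the quotient is (-3*e^(z) + 192/(2*z - 1)^4)/(12); at z = 0 this is 63/4.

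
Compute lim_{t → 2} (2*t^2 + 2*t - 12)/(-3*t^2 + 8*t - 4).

-5/2

At t = 2 both the top and bottom vanish — a removable singularity. Factoring out (t - 2) from each leaves (2*t + 6)/(2 - 3*t), which at t = 2 equals -5/2.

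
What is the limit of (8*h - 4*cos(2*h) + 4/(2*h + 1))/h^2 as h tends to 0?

Substitution gives 0/0 (the numerator vanishes to order 2).
Expand each term to order h^2: the coefficient of h^2 in -4·cos(2h) is 8 and in 4·1/(1 + 2h) is 16.
Lower-order terms cancel with the polynomial part, so the numerator is (24)·h^2 + o(h^2), and the limit is (24)/(1) = 24.

24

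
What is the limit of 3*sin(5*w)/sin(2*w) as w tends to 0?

15/2

Substitution gives 0/0.
Divide numerator and denominator by w: sin(5w)/w → 5 and sin(2w)/w → 2, so the limit is 3·5/2 = 15/2.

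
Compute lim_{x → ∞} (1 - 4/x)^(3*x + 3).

e^(-12)

Write it as [(1 - 4/x)^x]^(3) · (1 - 4/x)^(3). The bracketed term tends to e^(-4) and the second factor to 1, so the limit is e^(-12).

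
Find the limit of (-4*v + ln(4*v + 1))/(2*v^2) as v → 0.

Direct substitution gives 0/0.
Apply L'Hôpital: lim (-4 + 4/(4*v + 1))/(4*v), still 0/0.
After 2 applications of L'Hôpital's rule the quotient is (-16/(4*v + 1)^2)/(4); substituting v = 0 gives -4.

-4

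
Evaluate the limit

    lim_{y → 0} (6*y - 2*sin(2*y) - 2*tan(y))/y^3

2

Substitution gives 0/0; apply L'Hôpital's rule 3 times.
After differentiating numerator and denominator 3 times the quotient is (16*cos(2*y) - 12*tan(y)^4 - 16*tan(y)^2 - 4)/(6); at y = 0 this is 2.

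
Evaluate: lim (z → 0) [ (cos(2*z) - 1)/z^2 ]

Direct substitution gives 0/0.
Apply L'Hôpital: lim (-2*sin(2*z))/(2*z), still 0/0.
After 2 applications of L'Hôpital's rule the quotient is (-4*cos(2*z))/(2); substituting z = 0 gives -2.

-2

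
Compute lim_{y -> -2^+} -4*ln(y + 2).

∞

As y → -2⁺, y + 2 → 0⁺ and ln(y + 2) → −∞.
Multiplying by -4 gives ∞.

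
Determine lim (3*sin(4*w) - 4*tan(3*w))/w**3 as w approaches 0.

Substitution gives 0/0 (the numerator vanishes to order 3).
Expand each term to order w^3: the coefficient of w^3 in -4·tan(3w) is -36 and in 3·sin(4w) is -32.
Lower-order terms cancel with the polynomial part, so the numerator is (-68)·w^3 + o(w^3), and the limit is (-68)/(1) = -68.

-68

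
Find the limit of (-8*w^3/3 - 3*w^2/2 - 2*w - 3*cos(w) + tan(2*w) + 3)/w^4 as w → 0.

-1/8

Substitution gives 0/0 (the numerator vanishes to order 4).
Expand each term to order w^4: the coefficient of w^4 in -3·cos(w) is -1/8 and in tan(2w) is 0.
Lower-order terms cancel with the polynomial part, so the numerator is (-1/8)·w^4 + o(w^4), and the limit is (-1/8)/(1) = -1/8.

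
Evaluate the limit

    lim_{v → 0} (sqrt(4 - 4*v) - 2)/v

Substitution gives 0/0. Multiply numerator and denominator by the conjugate √(4 - 4v) + √4.
The numerator becomes (4 - 4v) − 4 = -4v, so the expression simplifies to -4/(√(4 - 4v) + √4).
Letting v → 0 gives -4/(2√4) = -1.

-1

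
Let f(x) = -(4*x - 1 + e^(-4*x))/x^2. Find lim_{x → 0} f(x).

Direct substitution gives 0/0.
Apply L'Hôpital: lim (4 - 4*e^(-4*x))/(-2*x), still 0/0.
After 2 applications of L'Hôpital's rule the quotient is (16*e^(-4*x))/(-2); substituting x = 0 gives -8.

-8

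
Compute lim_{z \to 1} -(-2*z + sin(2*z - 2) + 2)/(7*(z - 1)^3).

4/21

Direct substitution gives 0/0.
Apply L'Hôpital: lim (2*cos(2*z - 2) - 2)/(-21*(z - 1)^2), still 0/0.
Apply L'Hôpital: lim (-4*sin(2*z - 2))/(42 - 42*z), still 0/0.
After 3 applications of L'Hôpital's rule the quotient is (-8*cos(2*z - 2))/(-42); substituting z = 1 gives 4/21.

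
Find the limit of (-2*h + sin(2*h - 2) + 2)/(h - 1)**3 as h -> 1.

-4/3

Direct substitution gives 0/0.
Apply L'Hôpital: lim (2*cos(2*h - 2) - 2)/(3*(h - 1)^2), still 0/0.
Apply L'Hôpital: lim (-4*sin(2*h - 2))/(6*h - 6), still 0/0.
After 3 applications of L'Hôpital's rule the quotient is (-8*cos(2*h - 2))/(6); substituting h = 1 gives -4/3.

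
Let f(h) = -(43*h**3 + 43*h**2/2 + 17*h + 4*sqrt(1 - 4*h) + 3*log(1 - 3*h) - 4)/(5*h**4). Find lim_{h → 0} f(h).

Substitution gives 0/0 (the numerator vanishes to order 4).
Expand each term to order h^4: the coefficient of h^4 in 3·ln(1 - 3h) is -243/4 and in 4·√(1 - 4h) is -40.
Lower-order terms cancel with the polynomial part, so the numerator is (-403/4)·h^4 + o(h^4), and the limit is (-403/4)/(-5) = 403/20.

403/20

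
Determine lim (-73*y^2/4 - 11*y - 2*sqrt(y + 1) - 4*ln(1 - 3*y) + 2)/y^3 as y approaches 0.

Substitution gives 0/0 (the numerator vanishes to order 3).
Expand each term to order y^3: the coefficient of y^3 in -4·ln(1 - 3y) is 36 and in -2·√(1 + y) is -1/8.
Lower-order terms cancel with the polynomial part, so the numerator is (287/8)·y^3 + o(y^3), and the limit is (287/8)/(1) = 287/8.

287/8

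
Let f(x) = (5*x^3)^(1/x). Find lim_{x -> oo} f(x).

1

Base → ∞ and exponent → 0: an ∞^0 form.
Take logs: (1/x)·ln(5·x^3) = (ln 5 + 3·ln x)/x → 0.
So the limit is e^0 = 1.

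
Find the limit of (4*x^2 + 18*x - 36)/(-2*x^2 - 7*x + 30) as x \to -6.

At x = -6 both the top and bottom vanish — a removable singularity. Factoring out (x + 6) from each leaves (4*x - 6)/(5 - 2*x), which at x = -6 equals -30/17.

-30/17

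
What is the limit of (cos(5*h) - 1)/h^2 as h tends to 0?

Direct substitution gives 0/0.
Apply L'Hôpital: lim (-5*sin(5*h))/(2*h), still 0/0.
After 2 applications of L'Hôpital's rule the quotient is (-25*cos(5*h))/(2); substituting h = 0 gives -25/2.

-25/2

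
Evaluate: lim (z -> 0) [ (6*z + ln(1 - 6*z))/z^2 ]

Direct substitution gives 0/0.
Apply L'Hôpital: lim (6 - 6/(1 - 6*z))/(2*z), still 0/0.
After 2 applications of L'Hôpital's rule the quotient is (-36/(1 - 6*z)^2)/(2); substituting z = 0 gives -18.

-18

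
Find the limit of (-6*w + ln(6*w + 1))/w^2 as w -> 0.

-18

Direct substitution gives 0/0.
Apply L'Hôpital: lim (-6 + 6/(6*w + 1))/(2*w), still 0/0.
After 2 applications of L'Hôpital's rule the quotient is (-36/(6*w + 1)^2)/(2); substituting w = 0 gives -18.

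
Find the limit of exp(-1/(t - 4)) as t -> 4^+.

As t → 4⁺, -1/(t - 4) → −∞, so e^(-1/(t - 4)) → 0.

0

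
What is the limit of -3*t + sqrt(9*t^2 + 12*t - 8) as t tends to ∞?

An ∞ − ∞ form. Rationalising with the conjugate, the difference becomes (12t - 8) / (√(9*t^2 + 12*t - 8) + 3t).
For large t the denominator behaves like 2·3t, so the quotient tends to 12/6 = 2.

2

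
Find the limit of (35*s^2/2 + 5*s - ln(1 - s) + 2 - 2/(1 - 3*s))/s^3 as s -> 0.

-161/3

Substitution gives 0/0 (the numerator vanishes to order 3).
Expand each term to order s^3: the coefficient of s^3 in -2·1/(1 - 3s) is -54 and in −ln(1 - s) is 1/3.
Lower-order terms cancel with the polynomial part, so the numerator is (-161/3)·s^3 + o(s^3), and the limit is (-161/3)/(1) = -161/3.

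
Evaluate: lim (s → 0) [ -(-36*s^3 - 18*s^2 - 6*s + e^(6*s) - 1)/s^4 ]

-54

Direct substitution gives 0/0.
Apply L'Hôpital: lim (-108*s^2 - 36*s + 6*e^(6*s) - 6)/(-4*s^3), still 0/0.
Apply L'Hôpital: lim (-216*s + 36*e^(6*s) - 36)/(-12*s^2), still 0/0.
Apply L'Hôpital: lim (216*e^(6*s) - 216)/(-24*s), still 0/0.
After 4 applications of L'Hôpital's rule the quotient is (1296*e^(6*s))/(-24); substituting s = 0 gives -54.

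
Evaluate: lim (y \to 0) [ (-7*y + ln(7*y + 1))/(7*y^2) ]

-7/2

Direct substitution gives 0/0.
Apply L'Hôpital: lim (-7 + 7/(7*y + 1))/(14*y), still 0/0.
After 2 applications of L'Hôpital's rule the quotient is (-49/(7*y + 1)^2)/(14); substituting y = 0 gives -7/2.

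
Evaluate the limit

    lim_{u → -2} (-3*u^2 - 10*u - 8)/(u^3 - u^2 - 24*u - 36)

-1/4

Direct substitution gives 0/0, so factor. Both numerator and denominator have (u + 2) as a factor.
After cancelling, the expression reduces to (-3*u - 4)/(u^2 - 3*u - 18).
Substituting u = -2 gives -1/4.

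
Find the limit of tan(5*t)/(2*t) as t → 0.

5/2

Substitution gives 0/0.
Since tan(u)/u → 1 as u → 0, tan(5t)/(5t) → 1 and the limit is 5/2.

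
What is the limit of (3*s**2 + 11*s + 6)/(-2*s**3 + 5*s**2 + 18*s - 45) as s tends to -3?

7/66

Direct substitution gives 0/0, so factor. Both numerator and denominator have (s + 3) as a factor.
After cancelling, the expression reduces to (3*s + 2)/(-2*s^2 + 11*s - 15).
Substituting s = -3 gives 7/66.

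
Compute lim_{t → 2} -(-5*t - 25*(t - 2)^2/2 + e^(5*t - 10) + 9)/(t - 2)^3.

-125/6

Direct substitution gives 0/0.
Apply L'Hôpital: lim (-25*t + 5*e^(5*t - 10) + 45)/(-3*(t - 2)^2), still 0/0.
Apply L'Hôpital: lim (25*e^(5*t - 10) - 25)/(12 - 6*t), still 0/0.
After 3 applications of L'Hôpital's rule the quotient is (125*e^(5*t - 10))/(-6); substituting t = 2 gives -125/6.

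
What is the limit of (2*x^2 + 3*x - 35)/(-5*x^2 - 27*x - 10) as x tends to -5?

-17/23

Since x = -5 makes numerator and denominator zero, (x + 5) divides both.
Cancelling it gives (2*x - 7)/(-5*x - 2); now plug in x = -5 to get -17/23.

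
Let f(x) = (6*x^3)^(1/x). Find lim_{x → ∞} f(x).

1

Base → ∞ and exponent → 0: an ∞^0 form.
Take logs: (1/x)·ln(6·x^3) = (ln 6 + 3·ln x)/x → 0.
So the limit is e^0 = 1.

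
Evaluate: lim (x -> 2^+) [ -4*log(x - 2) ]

As x → 2⁺, x - 2 → 0⁺ and ln(x - 2) → −∞.
Multiplying by -4 gives ∞.

∞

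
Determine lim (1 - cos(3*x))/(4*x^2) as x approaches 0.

9/8

Substitution gives 0/0.
Use (1 − cos u)/u² → 1/2 with u = 3x: the limit is 3²/(2·4) = 9/8.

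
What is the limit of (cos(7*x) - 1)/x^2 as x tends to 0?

Direct substitution gives 0/0.
Apply L'Hôpital: lim (-7*sin(7*x))/(2*x), still 0/0.
After 2 applications of L'Hôpital's rule the quotient is (-49*cos(7*x))/(2); substituting x = 0 gives -49/2.

-49/2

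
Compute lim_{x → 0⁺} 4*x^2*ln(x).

0

This is a 0·(−∞) form. Rewrite as 4·ln(x) / x^(−2) and apply L'Hôpital:
the derivative quotient is 4·(1/x) / (−2·x^(−3)) = (-4/2)·x^2 → 0.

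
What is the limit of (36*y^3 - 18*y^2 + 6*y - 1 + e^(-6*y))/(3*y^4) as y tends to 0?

Direct substitution gives 0/0.
Apply L'Hôpital: lim (108*y^2 - 36*y + 6 - 6*e^(-6*y))/(12*y^3), still 0/0.
Apply L'Hôpital: lim (216*y - 36 + 36*e^(-6*y))/(36*y^2), still 0/0.
Apply L'Hôpital: lim (216 - 216*e^(-6*y))/(72*y), still 0/0.
After 4 applications of L'Hôpital's rule the quotient is (1296*e^(-6*y))/(72); substituting y = 0 gives 18.

18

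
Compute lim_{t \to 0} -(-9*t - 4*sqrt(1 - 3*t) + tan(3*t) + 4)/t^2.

Substitution gives 0/0 (the numerator vanishes to order 2).
Expand each term to order t^2: the coefficient of t^2 in tan(3t) is 0 and in -4·√(1 - 3t) is 9/2.
Lower-order terms cancel with the polynomial part, so the numerator is (9/2)·t^2 + o(t^2), and the limit is (9/2)/(-1) = -9/2.

-9/2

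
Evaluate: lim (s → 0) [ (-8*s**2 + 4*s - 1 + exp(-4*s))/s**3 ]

Direct substitution gives 0/0.
Apply L'Hôpital: lim (-16*s + 4 - 4*e^(-4*s))/(3*s^2), still 0/0.
Apply L'Hôpital: lim (-16 + 16*e^(-4*s))/(6*s), still 0/0.
After 3 applications of L'Hôpital's rule the quotient is (-64*e^(-4*s))/(6); substituting s = 0 gives -32/3.

-32/3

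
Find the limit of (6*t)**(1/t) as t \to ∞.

Base → ∞ and exponent → 0: an ∞^0 form.
Take logs: (1/t)·ln(6·t^1) = (ln 6 + 1·ln t)/t → 0.
So the limit is e^0 = 1.

1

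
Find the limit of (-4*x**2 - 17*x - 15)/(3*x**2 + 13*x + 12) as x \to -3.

At x = -3 both the top and bottom vanish — a removable singularity. Factoring out (x + 3) from each leaves (-4*x - 5)/(3*x + 4), which at x = -3 equals -7/5.

-7/5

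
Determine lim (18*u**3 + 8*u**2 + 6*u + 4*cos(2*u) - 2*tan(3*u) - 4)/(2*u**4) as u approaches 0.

Substitution gives 0/0 (the numerator vanishes to order 4).
Expand each term to order u^4: the coefficient of u^4 in 4·cos(2u) is 8/3 and in -2·tan(3u) is 0.
Lower-order terms cancel with the polynomial part, so the numerator is (8/3)·u^4 + o(u^4), and the limit is (8/3)/(2) = 4/3.

4/3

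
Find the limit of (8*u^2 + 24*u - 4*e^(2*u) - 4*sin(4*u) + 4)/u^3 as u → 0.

Substitution gives 0/0 (the numerator vanishes to order 3).
Expand each term to order u^3: the coefficient of u^3 in -4·e^(2u) is -16/3 and in -4·sin(4u) is 128/3.
Lower-order terms cancel with the polynomial part, so the numerator is (112/3)·u^3 + o(u^3), and the limit is (112/3)/(1) = 112/3.

112/3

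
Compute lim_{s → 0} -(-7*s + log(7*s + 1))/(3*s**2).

49/6

Direct substitution gives 0/0.
Apply L'Hôpital: lim (-7 + 7/(7*s + 1))/(-6*s), still 0/0.
After 2 applications of L'Hôpital's rule the quotient is (-49/(7*s + 1)^2)/(-6); substituting s = 0 gives 49/6.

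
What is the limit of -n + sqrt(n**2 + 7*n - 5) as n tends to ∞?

7/2

This has the form ∞ − ∞. Multiply and divide by the conjugate √(n^2 + 7*n - 5) + n.
That gives (7n - 5) / (√(n^2 + 7*n - 5) + n).
Divide numerator and denominator by n: the limit is 7/(2·1) = 7/2.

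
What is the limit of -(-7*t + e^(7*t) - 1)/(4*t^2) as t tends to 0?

-49/8

Direct substitution gives 0/0.
Apply L'Hôpital: lim (7*e^(7*t) - 7)/(-8*t), still 0/0.
After 2 applications of L'Hôpital's rule the quotient is (49*e^(7*t))/(-8); substituting t = 0 gives -49/8.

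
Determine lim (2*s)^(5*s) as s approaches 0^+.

Base → 0⁺ and exponent → 0⁺: a 0^0 form.
Take logs: 5s·ln(2s). This is 0·(−∞); rewriting as ln(2s)/(1/(5s)) and applying L'Hôpital gives 0.
Hence the limit is e^0 = 1.

1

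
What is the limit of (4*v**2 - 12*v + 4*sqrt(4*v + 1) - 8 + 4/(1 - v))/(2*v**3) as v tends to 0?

10

Substitution gives 0/0 (the numerator vanishes to order 3).
Expand each term to order v^3: the coefficient of v^3 in 4·1/(1 - v) is 4 and in 4·√(1 + 4v) is 16.
Lower-order terms cancel with the polynomial part, so the numerator is (20)·v^3 + o(v^3), and the limit is (20)/(2) = 10.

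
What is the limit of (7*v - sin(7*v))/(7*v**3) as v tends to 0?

Direct substitution gives 0/0.
Apply L'Hôpital: lim (7 - 7*cos(7*v))/(21*v^2), still 0/0.
Apply L'Hôpital: lim (49*sin(7*v))/(42*v), still 0/0.
After 3 applications of L'Hôpital's rule the quotient is (343*cos(7*v))/(42); substituting v = 0 gives 49/6.

49/6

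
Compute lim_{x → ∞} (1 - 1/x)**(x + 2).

The base → 1 and the exponent → ∞: a 1^∞ form.
Take logarithms: (x + 2)·ln(1 - 1/x). Since ln(1+u) ~ u for small u, this behaves like (x)·(-1/x) → -1.
So the limit is e^(-1).

e^(-1)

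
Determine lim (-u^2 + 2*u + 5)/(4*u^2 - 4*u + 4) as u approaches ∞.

Numerator and denominator both have degree 2.
Dividing every term by u^2, all lower-order terms vanish and the limit is the ratio of leading coefficients, -1/(4) = -1/4.

-1/4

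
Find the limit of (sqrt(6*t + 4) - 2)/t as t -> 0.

3/2

Substitution gives 0/0. Multiply numerator and denominator by the conjugate √(4 + 6t) + √4.
The numerator becomes (4 + 6t) − 4 = 6t, so the expression simplifies to 6/(√(4 + 6t) + √4).
Letting t → 0 gives 6/(2√4) = 3/2.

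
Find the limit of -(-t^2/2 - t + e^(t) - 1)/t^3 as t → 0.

Direct substitution gives 0/0.
Apply L'Hôpital: lim (-t + e^(t) - 1)/(-3*t^2), still 0/0.
Apply L'Hôpital: lim (e^(t) - 1)/(-6*t), still 0/0.
After 3 applications of L'Hôpital's rule the quotient is (e^(t))/(-6); substituting t = 0 gives -1/6.

-1/6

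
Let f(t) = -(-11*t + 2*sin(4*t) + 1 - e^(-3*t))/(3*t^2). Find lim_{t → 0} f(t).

3/2

Substitution gives 0/0; apply L'Hôpital's rule 2 times.
After differentiating numerator and denominator 2 times the quotient is (-32*sin(4*t) - 9*e^(-3*t))/(-6); at t = 0 this is 3/2.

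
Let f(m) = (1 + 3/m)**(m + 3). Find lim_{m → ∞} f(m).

The base → 1 and the exponent → ∞: a 1^∞ form.
Take logarithms: (m + 3)·ln(1 + 3/m). Since ln(1+u) ~ u for small u, this behaves like (m)·(3/m) → 3.
So the limit is e^(3).

e^(3)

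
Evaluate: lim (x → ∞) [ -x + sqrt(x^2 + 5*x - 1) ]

5/2

An ∞ − ∞ form. Rationalising with the conjugate, the difference becomes (5x - 1) / (√(x^2 + 5*x - 1) + x).
For large x the denominator behaves like 2·x, so the quotient tends to 5/2 = 5/2.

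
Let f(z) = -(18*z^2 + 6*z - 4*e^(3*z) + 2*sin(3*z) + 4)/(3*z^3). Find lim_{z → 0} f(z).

Substitution gives 0/0; apply L'Hôpital's rule 3 times.
After differentiating numerator and denominator 3 times the quotient is (-108*e^(3*z) - 54*cos(3*z))/(-18); at z = 0 this is 9.

9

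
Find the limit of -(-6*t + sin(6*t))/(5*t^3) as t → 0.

Direct substitution gives 0/0.
Apply L'Hôpital: lim (6*cos(6*t) - 6)/(-15*t^2), still 0/0.
Apply L'Hôpital: lim (-36*sin(6*t))/(-30*t), still 0/0.
After 3 applications of L'Hôpital's rule the quotient is (-216*cos(6*t))/(-30); substituting t = 0 gives 36/5.

36/5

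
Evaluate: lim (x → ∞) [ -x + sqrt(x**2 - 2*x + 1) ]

-1

An ∞ − ∞ form. Rationalising with the conjugate, the difference becomes (-2x + 1) / (√(x^2 - 2*x + 1) + x).
For large x the denominator behaves like 2·x, so the quotient tends to -2/2 = -1.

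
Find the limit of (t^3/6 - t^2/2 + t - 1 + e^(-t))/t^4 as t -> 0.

1/24

Direct substitution gives 0/0.
Apply L'Hôpital: lim (t^2/2 - t + 1 - e^(-t))/(4*t^3), still 0/0.
Apply L'Hôpital: lim (t - 1 + e^(-t))/(12*t^2), still 0/0.
Apply L'Hôpital: lim (1 - e^(-t))/(24*t), still 0/0.
After 4 applications of L'Hôpital's rule the quotient is (e^(-t))/(24); substituting t = 0 gives 1/24.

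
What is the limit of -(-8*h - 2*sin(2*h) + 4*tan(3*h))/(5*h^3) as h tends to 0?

Substitution gives 0/0 (the numerator vanishes to order 3).
Expand each term to order h^3: the coefficient of h^3 in 4·tan(3h) is 36 and in -2·sin(2h) is 8/3.
Lower-order terms cancel with the polynomial part, so the numerator is (116/3)·h^3 + o(h^3), and the limit is (116/3)/(-5) = -116/15.

-116/15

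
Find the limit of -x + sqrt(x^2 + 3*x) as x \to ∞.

An ∞ − ∞ form. Rationalising with the conjugate, the difference becomes (3x) / (√(x^2 + 3*x) + x).
For large x the denominator behaves like 2·x, so the quotient tends to 3/2 = 3/2.

3/2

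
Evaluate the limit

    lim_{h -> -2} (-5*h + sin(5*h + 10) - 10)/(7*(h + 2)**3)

-125/42

Direct substitution gives 0/0.
Apply L'Hôpital: lim (5*cos(5*h + 10) - 5)/(21*(h + 2)^2), still 0/0.
Apply L'Hôpital: lim (-25*sin(5*h + 10))/(42*h + 84), still 0/0.
After 3 applications of L'Hôpital's rule the quotient is (-125*cos(5*h + 10))/(42); substituting h = -2 gives -125/42.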